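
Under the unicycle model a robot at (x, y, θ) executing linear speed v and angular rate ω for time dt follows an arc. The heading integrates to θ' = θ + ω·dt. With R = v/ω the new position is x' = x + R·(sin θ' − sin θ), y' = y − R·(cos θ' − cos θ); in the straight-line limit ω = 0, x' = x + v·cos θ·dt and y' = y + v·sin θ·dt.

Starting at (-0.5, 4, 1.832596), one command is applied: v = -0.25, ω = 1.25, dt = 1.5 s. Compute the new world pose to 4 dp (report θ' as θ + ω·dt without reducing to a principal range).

θ' = 1.8326 + 1.25·1.5 = 3.7076
R = v/ω = -0.25/1.25 = -0.2000
x' = -0.5 + -0.2000·(sin 3.7076 − sin 1.8326) = -0.1996
y' = 4 − -0.2000·(cos 3.7076 − cos 1.8326) = 3.8830

(-0.1996, 3.8830, 3.7076)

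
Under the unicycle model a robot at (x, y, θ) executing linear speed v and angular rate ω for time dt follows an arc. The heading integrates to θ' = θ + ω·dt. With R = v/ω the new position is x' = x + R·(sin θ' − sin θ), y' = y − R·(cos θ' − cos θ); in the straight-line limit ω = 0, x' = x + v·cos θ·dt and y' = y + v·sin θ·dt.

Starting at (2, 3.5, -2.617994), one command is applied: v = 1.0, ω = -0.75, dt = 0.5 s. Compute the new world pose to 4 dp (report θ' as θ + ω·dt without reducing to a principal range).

θ' = -2.6180 + -0.75·0.5 = -2.9930
R = v/ω = 1.0/-0.75 = -1.3333
x' = 2 + -1.3333·(sin -2.9930 − sin -2.6180) = 1.5307
y' = 3.5 − -1.3333·(cos -2.9930 − cos -2.6180) = 3.3361

(1.5307, 3.3361, -2.9930)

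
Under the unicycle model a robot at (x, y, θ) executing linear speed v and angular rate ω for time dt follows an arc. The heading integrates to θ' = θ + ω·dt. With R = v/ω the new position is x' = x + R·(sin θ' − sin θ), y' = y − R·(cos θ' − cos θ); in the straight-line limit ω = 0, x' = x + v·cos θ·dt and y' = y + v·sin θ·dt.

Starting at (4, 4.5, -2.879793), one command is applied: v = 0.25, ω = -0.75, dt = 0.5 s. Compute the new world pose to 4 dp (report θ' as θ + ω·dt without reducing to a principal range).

θ' = -2.8798 + -0.75·0.5 = -3.2548
R = v/ω = 0.25/-0.75 = -0.3333
x' = 4 + -0.3333·(sin -3.2548 − sin -2.8798) = 3.8761
y' = 4.5 − -0.3333·(cos -3.2548 − cos -2.8798) = 4.4908

(3.8761, 4.4908, -3.2548)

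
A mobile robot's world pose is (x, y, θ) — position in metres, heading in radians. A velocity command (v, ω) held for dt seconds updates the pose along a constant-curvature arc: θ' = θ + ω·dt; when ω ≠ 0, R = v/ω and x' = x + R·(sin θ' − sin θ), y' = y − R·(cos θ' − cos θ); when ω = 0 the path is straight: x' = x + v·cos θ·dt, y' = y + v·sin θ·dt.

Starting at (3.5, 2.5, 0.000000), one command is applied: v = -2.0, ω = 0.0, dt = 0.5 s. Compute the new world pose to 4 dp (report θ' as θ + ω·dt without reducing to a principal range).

θ' = 0.0000 + 0.0·0.5 = 0.0000
ω = 0 → straight: x' = 3.5 + -2.0·cos(0.0000)·0.5 = 2.5000
y' = 2.5 + -2.0·sin(0.0000)·0.5 = 2.5000

(2.5000, 2.5000, 0.0000)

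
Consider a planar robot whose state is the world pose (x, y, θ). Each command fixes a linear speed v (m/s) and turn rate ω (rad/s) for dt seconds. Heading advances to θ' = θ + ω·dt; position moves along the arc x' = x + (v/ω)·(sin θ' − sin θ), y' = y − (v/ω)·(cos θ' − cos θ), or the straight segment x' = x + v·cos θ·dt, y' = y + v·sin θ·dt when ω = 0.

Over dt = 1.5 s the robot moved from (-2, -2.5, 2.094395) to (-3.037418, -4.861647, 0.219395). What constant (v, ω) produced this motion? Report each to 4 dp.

Δθ = 0.219395 − 2.094395 = -1.875000
ω = Δθ/dt = -1.875000/1.5 = -1.2500
R = −Δy/(cos θ' − cos θ) = 1.6000
v = R·ω = 1.6000·-1.2500 = -2.0000

v = -2.0000, ω = -1.2500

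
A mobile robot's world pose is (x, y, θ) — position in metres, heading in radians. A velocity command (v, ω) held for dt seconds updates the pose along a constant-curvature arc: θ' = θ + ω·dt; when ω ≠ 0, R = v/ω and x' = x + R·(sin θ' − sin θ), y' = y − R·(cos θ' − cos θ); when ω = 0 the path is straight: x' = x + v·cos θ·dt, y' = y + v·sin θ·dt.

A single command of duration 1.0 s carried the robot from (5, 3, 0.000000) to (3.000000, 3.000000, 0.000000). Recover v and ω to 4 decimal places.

v = -2.0000, ω = 0.0000

Δθ = 0.000000 − 0.000000 = 0.000000
ω = Δθ/dt = 0.000000/1.0 = 0.0000
ω = 0 → v = (Δx·cos θ + Δy·sin θ)/dt = -2.0000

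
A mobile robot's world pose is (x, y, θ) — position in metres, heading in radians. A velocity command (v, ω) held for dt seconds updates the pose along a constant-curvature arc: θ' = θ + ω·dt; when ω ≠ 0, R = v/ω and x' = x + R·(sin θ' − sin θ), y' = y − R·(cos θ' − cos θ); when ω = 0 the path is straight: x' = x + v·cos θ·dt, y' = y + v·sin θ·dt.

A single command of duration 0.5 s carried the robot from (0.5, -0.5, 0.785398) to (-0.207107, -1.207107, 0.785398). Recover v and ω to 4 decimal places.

v = -2.0000, ω = 0.0000

Δθ = 0.785398 − 0.785398 = 0.000000
ω = Δθ/dt = 0.000000/0.5 = 0.0000
ω = 0 → v = (Δx·cos θ + Δy·sin θ)/dt = -2.0000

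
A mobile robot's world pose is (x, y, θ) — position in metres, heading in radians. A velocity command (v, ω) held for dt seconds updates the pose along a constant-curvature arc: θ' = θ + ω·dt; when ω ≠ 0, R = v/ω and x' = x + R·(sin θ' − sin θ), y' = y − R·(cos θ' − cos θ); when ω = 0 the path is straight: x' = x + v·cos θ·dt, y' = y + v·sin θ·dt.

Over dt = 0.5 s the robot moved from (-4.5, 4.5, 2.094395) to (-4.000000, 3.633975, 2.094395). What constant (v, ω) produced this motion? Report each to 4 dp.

v = -2.0000, ω = 0.0000

Δθ = 2.094395 − 2.094395 = 0.000000
ω = Δθ/dt = 0.000000/0.5 = 0.0000
ω = 0 → v = (Δx·cos θ + Δy·sin θ)/dt = -2.0000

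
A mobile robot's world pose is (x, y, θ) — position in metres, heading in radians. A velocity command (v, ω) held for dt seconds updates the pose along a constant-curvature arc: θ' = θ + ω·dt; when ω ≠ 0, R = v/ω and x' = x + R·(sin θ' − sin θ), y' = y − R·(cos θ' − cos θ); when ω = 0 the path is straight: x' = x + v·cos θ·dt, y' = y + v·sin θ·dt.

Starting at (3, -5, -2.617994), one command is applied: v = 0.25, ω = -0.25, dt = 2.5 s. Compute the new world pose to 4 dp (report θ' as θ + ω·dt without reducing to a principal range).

(2.3988, -5.1288, -3.2430)

θ' = -2.6180 + -0.25·2.5 = -3.2430
R = v/ω = 0.25/-0.25 = -1.0000
x' = 3 + -1.0000·(sin -3.2430 − sin -2.6180) = 2.3988
y' = -5 − -1.0000·(cos -3.2430 − cos -2.6180) = -5.1288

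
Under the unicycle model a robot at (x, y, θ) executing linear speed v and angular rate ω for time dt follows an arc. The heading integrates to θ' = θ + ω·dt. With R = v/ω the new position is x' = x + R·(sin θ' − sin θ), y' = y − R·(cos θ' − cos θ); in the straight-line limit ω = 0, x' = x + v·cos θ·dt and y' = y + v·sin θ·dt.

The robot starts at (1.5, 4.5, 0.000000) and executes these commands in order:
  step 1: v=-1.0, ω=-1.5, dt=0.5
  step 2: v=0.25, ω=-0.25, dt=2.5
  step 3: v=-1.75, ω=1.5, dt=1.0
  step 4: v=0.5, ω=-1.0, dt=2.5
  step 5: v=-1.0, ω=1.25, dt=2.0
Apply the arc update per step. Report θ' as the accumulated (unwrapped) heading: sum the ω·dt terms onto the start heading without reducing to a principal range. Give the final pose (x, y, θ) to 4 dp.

step 1: θ'=-0.7500 (R=0.6667) → pose (1.0456, 4.6789, -0.7500)
step 2: θ'=-1.3750 (R=-1.0000) → pose (1.3448, 4.1417, -1.3750)
step 3: θ'=0.1250 (R=-1.1667) → pose (0.0550, 5.0723, 0.1250)
step 4: θ'=-2.3750 (R=-0.5000) → pose (0.4642, 4.2161, -2.3750)
step 5: θ'=0.1250 (R=-0.8000) → pose (-0.1905, 5.5861, 0.1250)

(-0.1905, 5.5861, 0.1250)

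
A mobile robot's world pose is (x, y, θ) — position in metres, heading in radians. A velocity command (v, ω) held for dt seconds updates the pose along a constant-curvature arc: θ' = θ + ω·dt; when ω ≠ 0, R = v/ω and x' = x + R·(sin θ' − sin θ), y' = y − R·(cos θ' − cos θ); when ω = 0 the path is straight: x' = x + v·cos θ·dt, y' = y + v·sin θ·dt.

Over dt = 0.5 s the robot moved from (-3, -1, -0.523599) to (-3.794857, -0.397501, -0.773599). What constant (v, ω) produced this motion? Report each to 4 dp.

Δθ = -0.773599 − -0.523599 = -0.250000
ω = Δθ/dt = -0.250000/0.5 = -0.5000
R = Δx/(sin θ' − sin θ) = 4.0000
v = R·ω = 4.0000·-0.5000 = -2.0000

v = -2.0000, ω = -0.5000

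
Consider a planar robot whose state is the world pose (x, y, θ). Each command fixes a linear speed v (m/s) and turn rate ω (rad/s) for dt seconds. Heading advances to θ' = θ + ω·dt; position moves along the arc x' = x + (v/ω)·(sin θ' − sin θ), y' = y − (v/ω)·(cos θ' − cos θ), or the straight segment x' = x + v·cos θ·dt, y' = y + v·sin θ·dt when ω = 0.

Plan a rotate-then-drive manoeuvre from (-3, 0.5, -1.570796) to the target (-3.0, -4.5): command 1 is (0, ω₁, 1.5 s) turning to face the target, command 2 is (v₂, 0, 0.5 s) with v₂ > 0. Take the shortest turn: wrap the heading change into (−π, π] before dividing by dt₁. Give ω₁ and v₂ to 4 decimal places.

ω₁ = 0.0000, v₂ = 10.0000

heading to target = atan2(-4.5−0.5, -3−-3) = -1.5708
Δθ = wrap(-1.5708 − -1.5708) = 0.0000; ω₁ = Δθ/dt₁ = 0.0000
distance = √((-3−-3)² + (-4.5−0.5)²) = 5.0000; v₂ = distance/dt₂ = 10.0000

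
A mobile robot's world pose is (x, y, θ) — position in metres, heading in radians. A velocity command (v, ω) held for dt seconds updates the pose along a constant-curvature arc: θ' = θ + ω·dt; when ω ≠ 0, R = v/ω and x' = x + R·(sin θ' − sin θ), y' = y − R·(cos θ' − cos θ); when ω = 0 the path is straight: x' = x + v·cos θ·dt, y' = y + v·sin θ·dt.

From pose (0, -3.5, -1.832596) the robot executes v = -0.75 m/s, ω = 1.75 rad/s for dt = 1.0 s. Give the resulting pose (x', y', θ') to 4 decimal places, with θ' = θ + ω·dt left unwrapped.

(-0.3786, -2.9620, -0.0826)

θ' = -1.8326 + 1.75·1.0 = -0.0826
R = v/ω = -0.75/1.75 = -0.4286
x' = 0 + -0.4286·(sin -0.0826 − sin -1.8326) = -0.3786
y' = -3.5 − -0.4286·(cos -0.0826 − cos -1.8326) = -2.9620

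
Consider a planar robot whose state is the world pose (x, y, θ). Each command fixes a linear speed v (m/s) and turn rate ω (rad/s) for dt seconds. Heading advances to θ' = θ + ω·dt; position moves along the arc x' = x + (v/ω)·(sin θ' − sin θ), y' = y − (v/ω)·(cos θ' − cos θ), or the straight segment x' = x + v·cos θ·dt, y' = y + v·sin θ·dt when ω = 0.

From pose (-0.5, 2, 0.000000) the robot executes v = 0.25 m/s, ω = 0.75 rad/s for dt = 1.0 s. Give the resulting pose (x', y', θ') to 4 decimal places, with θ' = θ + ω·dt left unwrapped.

θ' = 0.0000 + 0.75·1.0 = 0.7500
R = v/ω = 0.25/0.75 = 0.3333
x' = -0.5 + 0.3333·(sin 0.7500 − sin 0.0000) = -0.2728
y' = 2 − 0.3333·(cos 0.7500 − cos 0.0000) = 2.0894

(-0.2728, 2.0894, 0.7500)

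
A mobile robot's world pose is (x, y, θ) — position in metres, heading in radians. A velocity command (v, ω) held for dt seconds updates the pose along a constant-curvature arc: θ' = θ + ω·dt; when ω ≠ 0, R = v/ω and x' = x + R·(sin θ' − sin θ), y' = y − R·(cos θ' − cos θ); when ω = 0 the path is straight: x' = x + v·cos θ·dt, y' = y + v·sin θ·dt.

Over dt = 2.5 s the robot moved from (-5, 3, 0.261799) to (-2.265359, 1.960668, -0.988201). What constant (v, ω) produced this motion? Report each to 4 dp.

Δθ = -0.988201 − 0.261799 = -1.250000
ω = Δθ/dt = -1.250000/2.5 = -0.5000
R = Δx/(sin θ' − sin θ) = -2.5000
v = R·ω = -2.5000·-0.5000 = 1.2500

v = 1.2500, ω = -0.5000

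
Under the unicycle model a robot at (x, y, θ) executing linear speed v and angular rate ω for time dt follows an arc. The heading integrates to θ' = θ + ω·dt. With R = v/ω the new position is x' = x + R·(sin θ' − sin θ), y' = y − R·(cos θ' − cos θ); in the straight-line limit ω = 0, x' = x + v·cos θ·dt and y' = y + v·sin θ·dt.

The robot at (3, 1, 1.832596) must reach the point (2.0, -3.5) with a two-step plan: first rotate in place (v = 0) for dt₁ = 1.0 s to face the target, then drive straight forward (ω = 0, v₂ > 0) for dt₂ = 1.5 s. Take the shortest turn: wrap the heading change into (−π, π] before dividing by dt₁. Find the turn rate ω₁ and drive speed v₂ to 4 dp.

heading to target = atan2(-3.5−1, 2−3) = -1.7895
Δθ = wrap(-1.7895 − 1.8326) = 2.6611; ω₁ = Δθ/dt₁ = 2.6611
distance = √((2−3)² + (-3.5−1)²) = 4.6098; v₂ = distance/dt₂ = 3.0732

ω₁ = 2.6611, v₂ = 3.0732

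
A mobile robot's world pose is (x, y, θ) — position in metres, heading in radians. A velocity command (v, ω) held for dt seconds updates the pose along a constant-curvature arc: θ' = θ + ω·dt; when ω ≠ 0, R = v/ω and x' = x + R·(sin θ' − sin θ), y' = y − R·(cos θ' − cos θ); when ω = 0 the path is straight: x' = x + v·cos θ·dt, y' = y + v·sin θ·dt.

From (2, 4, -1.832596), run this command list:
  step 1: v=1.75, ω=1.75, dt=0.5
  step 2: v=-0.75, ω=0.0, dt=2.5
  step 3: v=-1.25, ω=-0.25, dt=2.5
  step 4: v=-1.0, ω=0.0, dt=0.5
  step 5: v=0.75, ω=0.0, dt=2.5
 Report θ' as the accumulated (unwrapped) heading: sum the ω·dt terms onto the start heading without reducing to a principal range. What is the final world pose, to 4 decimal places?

step 1: θ'=-0.9576 (R=1.0000) → pose (2.1481, 3.1657, -0.9576)
step 2: θ'=-0.9576 (straight) → pose (1.0691, 4.6991, -0.9576)
step 3: θ'=-1.5826 (R=5.0000) → pose (0.1585, 7.6355, -1.5826)
step 4: θ'=-1.5826 (straight) → pose (0.1644, 8.1355, -1.5826)
step 5: θ'=-1.5826 (straight) → pose (0.1423, 6.2606, -1.5826)

(0.1423, 6.2606, -1.5826)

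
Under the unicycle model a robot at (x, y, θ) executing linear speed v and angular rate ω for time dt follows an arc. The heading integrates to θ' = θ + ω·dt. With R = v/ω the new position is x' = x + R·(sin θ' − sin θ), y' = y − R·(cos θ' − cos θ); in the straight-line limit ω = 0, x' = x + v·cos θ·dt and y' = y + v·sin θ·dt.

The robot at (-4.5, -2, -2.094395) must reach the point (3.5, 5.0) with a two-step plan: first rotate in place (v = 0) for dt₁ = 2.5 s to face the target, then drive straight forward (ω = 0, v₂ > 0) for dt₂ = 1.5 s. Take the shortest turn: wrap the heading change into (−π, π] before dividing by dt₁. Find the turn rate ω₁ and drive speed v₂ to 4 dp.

heading to target = atan2(5−-2, 3.5−-4.5) = 0.7188
Δθ = wrap(0.7188 − -2.0944) = 2.8132; ω₁ = Δθ/dt₁ = 1.1253
distance = √((3.5−-4.5)² + (5−-2)²) = 10.6301; v₂ = distance/dt₂ = 7.0868

ω₁ = 1.1253, v₂ = 7.0868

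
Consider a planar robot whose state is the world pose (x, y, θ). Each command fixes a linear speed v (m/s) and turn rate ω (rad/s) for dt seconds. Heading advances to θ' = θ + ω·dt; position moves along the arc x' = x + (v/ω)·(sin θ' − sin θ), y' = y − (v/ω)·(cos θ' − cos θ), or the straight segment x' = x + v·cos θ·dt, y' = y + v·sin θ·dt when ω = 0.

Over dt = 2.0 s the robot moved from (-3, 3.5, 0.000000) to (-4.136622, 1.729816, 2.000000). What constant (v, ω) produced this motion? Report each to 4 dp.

v = -1.2500, ω = 1.0000

Δθ = 2.000000 − 0.000000 = 2.000000
ω = Δθ/dt = 2.000000/2.0 = 1.0000
R = −Δy/(cos θ' − cos θ) = -1.2500
v = R·ω = -1.2500·1.0000 = -1.2500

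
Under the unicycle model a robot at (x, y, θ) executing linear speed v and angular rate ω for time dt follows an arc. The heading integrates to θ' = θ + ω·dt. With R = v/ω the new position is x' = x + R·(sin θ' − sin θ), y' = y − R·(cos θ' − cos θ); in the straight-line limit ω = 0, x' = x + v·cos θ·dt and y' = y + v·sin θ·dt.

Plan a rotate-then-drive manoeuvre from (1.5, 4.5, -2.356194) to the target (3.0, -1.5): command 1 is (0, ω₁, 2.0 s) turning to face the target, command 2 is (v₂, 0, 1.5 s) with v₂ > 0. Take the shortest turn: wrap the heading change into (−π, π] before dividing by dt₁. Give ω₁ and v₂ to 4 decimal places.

ω₁ = 0.5152, v₂ = 4.1231

heading to target = atan2(-1.5−4.5, 3−1.5) = -1.3258
Δθ = wrap(-1.3258 − -2.3562) = 1.0304; ω₁ = Δθ/dt₁ = 0.5152
distance = √((3−1.5)² + (-1.5−4.5)²) = 6.1847; v₂ = distance/dt₂ = 4.1231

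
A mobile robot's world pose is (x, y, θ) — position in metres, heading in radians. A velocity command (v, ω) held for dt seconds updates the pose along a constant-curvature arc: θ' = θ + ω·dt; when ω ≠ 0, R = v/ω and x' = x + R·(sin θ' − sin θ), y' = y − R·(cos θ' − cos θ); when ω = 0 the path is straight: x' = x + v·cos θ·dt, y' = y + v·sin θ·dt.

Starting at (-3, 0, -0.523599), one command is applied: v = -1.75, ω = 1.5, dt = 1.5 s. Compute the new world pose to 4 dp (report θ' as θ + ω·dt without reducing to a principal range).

θ' = -0.5236 + 1.5·1.5 = 1.7264
R = v/ω = -1.75/1.5 = -1.1667
x' = -3 + -1.1667·(sin 1.7264 − sin -0.5236) = -4.7359
y' = 0 − -1.1667·(cos 1.7264 − cos -0.5236) = -1.1912

(-4.7359, -1.1912, 1.7264)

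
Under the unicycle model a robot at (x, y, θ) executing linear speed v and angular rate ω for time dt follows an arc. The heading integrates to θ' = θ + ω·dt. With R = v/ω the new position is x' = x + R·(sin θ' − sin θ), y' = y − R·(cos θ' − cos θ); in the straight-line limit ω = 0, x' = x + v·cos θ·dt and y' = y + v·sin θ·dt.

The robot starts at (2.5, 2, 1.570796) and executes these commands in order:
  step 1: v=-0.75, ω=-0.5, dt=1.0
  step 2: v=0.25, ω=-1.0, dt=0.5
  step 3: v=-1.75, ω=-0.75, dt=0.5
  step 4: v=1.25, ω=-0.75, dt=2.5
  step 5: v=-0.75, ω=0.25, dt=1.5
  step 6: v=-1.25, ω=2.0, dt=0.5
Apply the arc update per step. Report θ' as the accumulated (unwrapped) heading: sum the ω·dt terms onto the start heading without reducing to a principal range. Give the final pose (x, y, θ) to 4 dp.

step 1: θ'=1.0708 (R=1.5000) → pose (2.3164, 1.2809, 1.0708)
step 2: θ'=0.5708 (R=-0.2500) → pose (2.4007, 1.3714, 0.5708)
step 3: θ'=0.1958 (R=2.3333) → pose (1.5939, 1.0461, 0.1958)
step 4: θ'=-1.6792 (R=-1.6667) → pose (3.5751, -0.7691, -1.6792)
step 5: θ'=-1.3042 (R=-3.0000) → pose (3.4867, 0.3458, -1.3042)
step 6: θ'=-0.3042 (R=-0.6250) → pose (3.0710, 0.7775, -0.3042)

(3.0710, 0.7775, -0.3042)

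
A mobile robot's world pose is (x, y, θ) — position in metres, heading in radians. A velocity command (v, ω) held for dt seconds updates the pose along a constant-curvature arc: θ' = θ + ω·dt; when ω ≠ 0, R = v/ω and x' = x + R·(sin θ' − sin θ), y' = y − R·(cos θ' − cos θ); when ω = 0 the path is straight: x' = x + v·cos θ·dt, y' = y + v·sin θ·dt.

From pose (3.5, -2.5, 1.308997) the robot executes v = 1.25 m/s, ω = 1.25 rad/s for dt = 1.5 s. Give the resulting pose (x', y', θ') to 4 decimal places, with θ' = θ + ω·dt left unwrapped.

θ' = 1.3090 + 1.25·1.5 = 3.1840
R = v/ω = 1.25/1.25 = 1.0000
x' = 3.5 + 1.0000·(sin 3.1840 − sin 1.3090) = 2.4917
y' = -2.5 − 1.0000·(cos 3.1840 − cos 1.3090) = -1.2421

(2.4917, -1.2421, 3.1840)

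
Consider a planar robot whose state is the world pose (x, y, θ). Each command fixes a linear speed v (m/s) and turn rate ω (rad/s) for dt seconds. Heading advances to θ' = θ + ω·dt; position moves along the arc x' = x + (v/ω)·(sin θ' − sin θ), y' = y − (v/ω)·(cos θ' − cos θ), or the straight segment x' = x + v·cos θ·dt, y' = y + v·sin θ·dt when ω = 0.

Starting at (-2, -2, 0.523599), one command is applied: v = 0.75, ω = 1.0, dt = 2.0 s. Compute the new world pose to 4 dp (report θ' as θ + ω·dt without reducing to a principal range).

(-1.9404, -0.7392, 2.5236)

θ' = 0.5236 + 1.0·2.0 = 2.5236
R = v/ω = 0.75/1.0 = 0.7500
x' = -2 + 0.7500·(sin 2.5236 − sin 0.5236) = -1.9404
y' = -2 − 0.7500·(cos 2.5236 − cos 0.5236) = -0.7392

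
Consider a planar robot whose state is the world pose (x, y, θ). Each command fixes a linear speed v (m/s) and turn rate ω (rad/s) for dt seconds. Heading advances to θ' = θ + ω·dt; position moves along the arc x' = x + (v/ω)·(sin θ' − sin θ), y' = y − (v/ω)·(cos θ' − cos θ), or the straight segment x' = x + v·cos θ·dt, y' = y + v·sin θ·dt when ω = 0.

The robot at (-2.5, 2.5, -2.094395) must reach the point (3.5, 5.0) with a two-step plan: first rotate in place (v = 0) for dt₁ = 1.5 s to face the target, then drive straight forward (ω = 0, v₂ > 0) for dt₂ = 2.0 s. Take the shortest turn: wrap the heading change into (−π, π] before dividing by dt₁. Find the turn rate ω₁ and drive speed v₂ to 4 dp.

heading to target = atan2(5−2.5, 3.5−-2.5) = 0.3948
Δθ = wrap(0.3948 − -2.0944) = 2.4892; ω₁ = Δθ/dt₁ = 1.6595
distance = √((3.5−-2.5)² + (5−2.5)²) = 6.5000; v₂ = distance/dt₂ = 3.2500

ω₁ = 1.6595, v₂ = 3.2500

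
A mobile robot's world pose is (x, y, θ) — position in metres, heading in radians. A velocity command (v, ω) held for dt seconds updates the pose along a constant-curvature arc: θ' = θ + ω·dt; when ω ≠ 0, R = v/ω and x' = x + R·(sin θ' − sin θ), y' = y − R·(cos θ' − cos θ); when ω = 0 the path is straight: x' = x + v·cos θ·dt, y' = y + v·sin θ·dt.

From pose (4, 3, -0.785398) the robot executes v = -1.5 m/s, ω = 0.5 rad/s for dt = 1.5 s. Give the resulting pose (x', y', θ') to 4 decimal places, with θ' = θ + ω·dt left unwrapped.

(1.9849, 3.8768, -0.0354)

θ' = -0.7854 + 0.5·1.5 = -0.0354
R = v/ω = -1.5/0.5 = -3.0000
x' = 4 + -3.0000·(sin -0.0354 − sin -0.7854) = 1.9849
y' = 3 − -3.0000·(cos -0.0354 − cos -0.7854) = 3.8768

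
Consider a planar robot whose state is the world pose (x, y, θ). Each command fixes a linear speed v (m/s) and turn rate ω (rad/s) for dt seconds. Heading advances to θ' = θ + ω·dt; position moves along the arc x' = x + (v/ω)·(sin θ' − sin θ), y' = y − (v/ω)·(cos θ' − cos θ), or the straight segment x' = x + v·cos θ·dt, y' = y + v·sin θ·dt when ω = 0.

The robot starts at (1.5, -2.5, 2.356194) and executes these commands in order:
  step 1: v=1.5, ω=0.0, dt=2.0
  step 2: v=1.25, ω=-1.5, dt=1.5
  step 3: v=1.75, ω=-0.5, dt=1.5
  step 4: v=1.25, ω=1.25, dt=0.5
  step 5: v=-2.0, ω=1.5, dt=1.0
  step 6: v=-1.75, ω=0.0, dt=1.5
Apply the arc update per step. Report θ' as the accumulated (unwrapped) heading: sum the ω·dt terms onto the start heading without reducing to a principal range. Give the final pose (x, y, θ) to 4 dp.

(1.3449, -3.6700, 1.4812)

step 1: θ'=2.3562 (straight) → pose (-0.6213, -0.3787, 2.3562)
step 2: θ'=0.1062 (R=-0.8333) → pose (-0.1204, 1.0392, 0.1062)
step 3: θ'=-0.6438 (R=-3.5000) → pose (2.3514, 0.3583, -0.6438)
step 4: θ'=-0.0188 (R=1.0000) → pose (2.9329, 0.1583, -0.0188)
step 5: θ'=1.4812 (R=-1.3333) → pose (1.5798, -1.0555, 1.4812)
step 6: θ'=1.4812 (straight) → pose (1.3449, -3.6700, 1.4812)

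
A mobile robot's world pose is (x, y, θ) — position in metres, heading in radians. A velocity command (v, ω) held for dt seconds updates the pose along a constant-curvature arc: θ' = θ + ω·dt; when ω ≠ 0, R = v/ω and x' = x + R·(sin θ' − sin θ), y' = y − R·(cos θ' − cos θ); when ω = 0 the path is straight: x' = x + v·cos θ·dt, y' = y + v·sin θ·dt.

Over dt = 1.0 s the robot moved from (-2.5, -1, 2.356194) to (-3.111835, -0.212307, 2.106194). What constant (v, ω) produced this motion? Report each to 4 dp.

v = 1.0000, ω = -0.2500

Δθ = 2.106194 − 2.356194 = -0.250000
ω = Δθ/dt = -0.250000/1.0 = -0.2500
R = −Δy/(cos θ' − cos θ) = -4.0000
v = R·ω = -4.0000·-0.2500 = 1.0000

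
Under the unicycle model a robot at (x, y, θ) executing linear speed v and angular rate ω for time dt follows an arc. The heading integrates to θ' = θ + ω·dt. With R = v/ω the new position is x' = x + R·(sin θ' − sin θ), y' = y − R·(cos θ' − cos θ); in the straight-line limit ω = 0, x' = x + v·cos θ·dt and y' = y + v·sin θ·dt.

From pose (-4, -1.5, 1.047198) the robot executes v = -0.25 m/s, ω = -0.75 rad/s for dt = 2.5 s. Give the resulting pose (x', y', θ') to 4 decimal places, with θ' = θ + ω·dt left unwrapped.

(-4.5342, -1.5588, -0.8278)

θ' = 1.0472 + -0.75·2.5 = -0.8278
R = v/ω = -0.25/-0.75 = 0.3333
x' = -4 + 0.3333·(sin -0.8278 − sin 1.0472) = -4.5342
y' = -1.5 − 0.3333·(cos -0.8278 − cos 1.0472) = -1.5588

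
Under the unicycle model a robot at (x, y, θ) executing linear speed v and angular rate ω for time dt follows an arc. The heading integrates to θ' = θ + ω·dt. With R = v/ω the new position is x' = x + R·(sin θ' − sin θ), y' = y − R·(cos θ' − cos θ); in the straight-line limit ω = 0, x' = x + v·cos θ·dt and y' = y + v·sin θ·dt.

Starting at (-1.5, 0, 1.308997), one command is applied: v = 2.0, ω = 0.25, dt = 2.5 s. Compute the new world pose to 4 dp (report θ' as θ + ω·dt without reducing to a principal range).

(-1.7493, 4.9127, 1.9340)

θ' = 1.3090 + 0.25·2.5 = 1.9340
R = v/ω = 2.0/0.25 = 8.0000
x' = -1.5 + 8.0000·(sin 1.9340 − sin 1.3090) = -1.7493
y' = 0 − 8.0000·(cos 1.9340 − cos 1.3090) = 4.9127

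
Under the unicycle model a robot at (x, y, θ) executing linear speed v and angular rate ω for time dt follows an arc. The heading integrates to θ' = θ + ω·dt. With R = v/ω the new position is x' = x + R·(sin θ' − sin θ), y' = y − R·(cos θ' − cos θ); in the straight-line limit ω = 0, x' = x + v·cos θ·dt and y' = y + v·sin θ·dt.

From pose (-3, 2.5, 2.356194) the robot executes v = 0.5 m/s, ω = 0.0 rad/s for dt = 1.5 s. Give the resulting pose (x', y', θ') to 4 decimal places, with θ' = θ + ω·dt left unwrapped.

θ' = 2.3562 + 0.0·1.5 = 2.3562
ω = 0 → straight: x' = -3 + 0.5·cos(2.3562)·1.5 = -3.5303
y' = 2.5 + 0.5·sin(2.3562)·1.5 = 3.0303

(-3.5303, 3.0303, 2.3562)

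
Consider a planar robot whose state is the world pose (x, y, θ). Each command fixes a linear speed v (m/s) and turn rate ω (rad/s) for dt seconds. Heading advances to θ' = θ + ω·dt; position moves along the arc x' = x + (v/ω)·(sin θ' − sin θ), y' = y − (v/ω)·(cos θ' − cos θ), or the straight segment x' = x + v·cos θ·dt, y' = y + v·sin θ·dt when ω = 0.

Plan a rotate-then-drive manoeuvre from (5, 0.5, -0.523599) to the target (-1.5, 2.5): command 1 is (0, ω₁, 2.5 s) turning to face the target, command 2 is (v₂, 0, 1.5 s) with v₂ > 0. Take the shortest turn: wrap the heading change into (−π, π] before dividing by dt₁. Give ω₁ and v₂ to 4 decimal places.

heading to target = atan2(2.5−0.5, -1.5−5) = 2.8431
Δθ = wrap(2.8431 − -0.5236) = -2.9165; ω₁ = Δθ/dt₁ = -1.1666
distance = √((-1.5−5)² + (2.5−0.5)²) = 6.8007; v₂ = distance/dt₂ = 4.5338

ω₁ = -1.1666, v₂ = 4.5338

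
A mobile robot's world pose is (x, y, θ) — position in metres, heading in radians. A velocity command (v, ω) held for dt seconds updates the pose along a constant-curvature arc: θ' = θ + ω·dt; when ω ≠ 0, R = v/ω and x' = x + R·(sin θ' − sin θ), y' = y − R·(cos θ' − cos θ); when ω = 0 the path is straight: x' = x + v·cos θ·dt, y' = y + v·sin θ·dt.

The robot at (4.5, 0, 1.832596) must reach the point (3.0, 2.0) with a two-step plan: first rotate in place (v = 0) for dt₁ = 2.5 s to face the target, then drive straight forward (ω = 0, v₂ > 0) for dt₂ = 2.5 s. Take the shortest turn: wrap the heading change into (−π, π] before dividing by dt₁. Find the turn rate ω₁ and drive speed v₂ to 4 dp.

ω₁ = 0.1527, v₂ = 1.0000

heading to target = atan2(2−0, 3−4.5) = 2.2143
Δθ = wrap(2.2143 − 1.8326) = 0.3817; ω₁ = Δθ/dt₁ = 0.1527
distance = √((3−4.5)² + (2−0)²) = 2.5000; v₂ = distance/dt₂ = 1.0000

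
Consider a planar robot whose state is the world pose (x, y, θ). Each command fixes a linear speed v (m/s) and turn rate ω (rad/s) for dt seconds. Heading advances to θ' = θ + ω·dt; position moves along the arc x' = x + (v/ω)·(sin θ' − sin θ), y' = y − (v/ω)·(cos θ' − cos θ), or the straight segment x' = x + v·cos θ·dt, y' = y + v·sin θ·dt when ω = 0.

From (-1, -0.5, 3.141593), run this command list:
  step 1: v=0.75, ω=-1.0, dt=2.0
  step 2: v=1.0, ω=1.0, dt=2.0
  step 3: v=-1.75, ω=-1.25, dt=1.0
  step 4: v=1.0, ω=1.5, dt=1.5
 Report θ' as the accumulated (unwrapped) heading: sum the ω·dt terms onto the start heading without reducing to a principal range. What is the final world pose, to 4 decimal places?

step 1: θ'=1.1416 (R=-0.7500) → pose (-1.6820, 0.5621, 1.1416)
step 2: θ'=3.1416 (R=1.0000) → pose (-2.5913, 1.9783, 3.1416)
step 3: θ'=1.8916 (R=1.4000) → pose (-1.2627, 1.0197, 1.8916)
step 4: θ'=4.1416 (R=0.6667) → pose (-2.4563, 1.1697, 4.1416)

(-2.4563, 1.1697, 4.1416)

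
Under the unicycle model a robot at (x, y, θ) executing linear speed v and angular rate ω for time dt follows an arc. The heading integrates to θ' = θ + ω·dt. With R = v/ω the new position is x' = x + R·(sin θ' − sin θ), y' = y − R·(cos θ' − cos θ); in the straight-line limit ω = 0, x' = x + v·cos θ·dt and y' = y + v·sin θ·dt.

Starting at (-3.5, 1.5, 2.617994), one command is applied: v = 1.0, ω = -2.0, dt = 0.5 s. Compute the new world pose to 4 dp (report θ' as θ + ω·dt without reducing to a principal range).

θ' = 2.6180 + -2.0·0.5 = 1.6180
R = v/ω = 1.0/-2.0 = -0.5000
x' = -3.5 + -0.5000·(sin 1.6180 − sin 2.6180) = -3.7494
y' = 1.5 − -0.5000·(cos 1.6180 − cos 2.6180) = 1.9094

(-3.7494, 1.9094, 1.6180)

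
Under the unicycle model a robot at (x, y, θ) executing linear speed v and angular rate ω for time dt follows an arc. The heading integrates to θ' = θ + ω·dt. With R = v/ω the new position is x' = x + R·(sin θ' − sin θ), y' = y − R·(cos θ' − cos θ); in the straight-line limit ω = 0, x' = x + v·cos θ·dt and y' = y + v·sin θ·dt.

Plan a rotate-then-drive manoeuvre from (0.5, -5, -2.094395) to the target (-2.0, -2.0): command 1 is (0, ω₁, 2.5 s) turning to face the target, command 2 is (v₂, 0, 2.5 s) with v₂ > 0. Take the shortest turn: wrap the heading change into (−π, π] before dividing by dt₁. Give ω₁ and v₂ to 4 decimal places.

ω₁ = -0.7693, v₂ = 1.5620

heading to target = atan2(-2−-5, -2−0.5) = 2.2655
Δθ = wrap(2.2655 − -2.0944) = -1.9233; ω₁ = Δθ/dt₁ = -0.7693
distance = √((-2−0.5)² + (-2−-5)²) = 3.9051; v₂ = distance/dt₂ = 1.5620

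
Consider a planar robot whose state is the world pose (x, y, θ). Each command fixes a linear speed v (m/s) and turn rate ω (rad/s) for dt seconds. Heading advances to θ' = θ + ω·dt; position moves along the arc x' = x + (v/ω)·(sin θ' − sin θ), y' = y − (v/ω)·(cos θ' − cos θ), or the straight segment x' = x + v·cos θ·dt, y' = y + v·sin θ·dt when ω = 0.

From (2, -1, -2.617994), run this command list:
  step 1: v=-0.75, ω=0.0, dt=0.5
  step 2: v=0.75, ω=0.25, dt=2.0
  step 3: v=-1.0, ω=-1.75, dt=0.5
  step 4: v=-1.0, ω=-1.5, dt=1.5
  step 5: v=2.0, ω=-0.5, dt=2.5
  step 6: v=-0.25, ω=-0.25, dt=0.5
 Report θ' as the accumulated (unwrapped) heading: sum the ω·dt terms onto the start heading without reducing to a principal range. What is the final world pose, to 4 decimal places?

(6.5027, -0.6569, -6.6180)

step 1: θ'=-2.6180 (straight) → pose (2.3248, -0.8125, -2.6180)
step 2: θ'=-2.1180 (R=3.0000) → pose (1.2628, -1.8497, -2.1180)
step 3: θ'=-2.9930 (R=0.5714) → pose (1.6662, -1.5819, -2.9930)
step 4: θ'=-5.2430 (R=0.6667) → pose (2.3399, -2.5786, -5.2430)
step 5: θ'=-6.4930 (R=-4.0000) → pose (6.6230, -0.6905, -6.4930)
step 6: θ'=-6.6180 (R=1.0000) → pose (6.5027, -0.6569, -6.6180)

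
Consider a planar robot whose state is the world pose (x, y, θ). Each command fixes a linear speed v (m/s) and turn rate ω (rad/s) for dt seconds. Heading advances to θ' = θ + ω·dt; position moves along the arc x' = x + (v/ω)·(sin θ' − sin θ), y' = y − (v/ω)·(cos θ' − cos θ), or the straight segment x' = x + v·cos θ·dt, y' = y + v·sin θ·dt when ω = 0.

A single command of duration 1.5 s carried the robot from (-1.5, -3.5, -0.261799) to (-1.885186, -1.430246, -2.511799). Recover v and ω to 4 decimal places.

Δθ = -2.511799 − -0.261799 = -2.250000
ω = Δθ/dt = -2.250000/1.5 = -1.5000
R = −Δy/(cos θ' − cos θ) = 1.1667
v = R·ω = 1.1667·-1.5000 = -1.7500

v = -1.7500, ω = -1.5000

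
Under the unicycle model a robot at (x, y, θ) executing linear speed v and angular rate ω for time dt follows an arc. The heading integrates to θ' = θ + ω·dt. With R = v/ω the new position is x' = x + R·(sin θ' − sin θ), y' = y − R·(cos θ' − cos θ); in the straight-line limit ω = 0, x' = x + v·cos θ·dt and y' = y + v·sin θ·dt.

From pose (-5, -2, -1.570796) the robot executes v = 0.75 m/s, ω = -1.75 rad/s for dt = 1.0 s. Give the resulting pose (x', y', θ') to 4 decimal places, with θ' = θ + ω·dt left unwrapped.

θ' = -1.5708 + -1.75·1.0 = -3.3208
R = v/ω = 0.75/-1.75 = -0.4286
x' = -5 + -0.4286·(sin -3.3208 − sin -1.5708) = -5.5050
y' = -2 − -0.4286·(cos -3.3208 − cos -1.5708) = -2.4217

(-5.5050, -2.4217, -3.3208)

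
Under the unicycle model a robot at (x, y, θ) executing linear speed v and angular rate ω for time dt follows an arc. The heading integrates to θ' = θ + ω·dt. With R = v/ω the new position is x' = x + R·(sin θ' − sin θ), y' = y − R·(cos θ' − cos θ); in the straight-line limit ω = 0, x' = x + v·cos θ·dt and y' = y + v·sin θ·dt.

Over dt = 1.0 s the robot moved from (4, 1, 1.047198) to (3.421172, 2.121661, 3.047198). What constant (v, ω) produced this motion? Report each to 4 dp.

Δθ = 3.047198 − 1.047198 = 2.000000
ω = Δθ/dt = 2.000000/1.0 = 2.0000
R = −Δy/(cos θ' − cos θ) = 0.7500
v = R·ω = 0.7500·2.0000 = 1.5000

v = 1.5000, ω = 2.0000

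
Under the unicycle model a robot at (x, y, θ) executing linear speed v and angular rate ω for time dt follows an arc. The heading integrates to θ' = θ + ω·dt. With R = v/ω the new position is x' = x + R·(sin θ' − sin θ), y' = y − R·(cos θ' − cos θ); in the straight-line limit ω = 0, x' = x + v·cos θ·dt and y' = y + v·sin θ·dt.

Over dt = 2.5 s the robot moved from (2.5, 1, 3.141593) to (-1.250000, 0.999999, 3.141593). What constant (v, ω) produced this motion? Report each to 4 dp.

Δθ = 3.141593 − 3.141593 = 0.000000
ω = Δθ/dt = 0.000000/2.5 = 0.0000
ω = 0 → v = (Δx·cos θ + Δy·sin θ)/dt = 1.5000

v = 1.5000, ω = 0.0000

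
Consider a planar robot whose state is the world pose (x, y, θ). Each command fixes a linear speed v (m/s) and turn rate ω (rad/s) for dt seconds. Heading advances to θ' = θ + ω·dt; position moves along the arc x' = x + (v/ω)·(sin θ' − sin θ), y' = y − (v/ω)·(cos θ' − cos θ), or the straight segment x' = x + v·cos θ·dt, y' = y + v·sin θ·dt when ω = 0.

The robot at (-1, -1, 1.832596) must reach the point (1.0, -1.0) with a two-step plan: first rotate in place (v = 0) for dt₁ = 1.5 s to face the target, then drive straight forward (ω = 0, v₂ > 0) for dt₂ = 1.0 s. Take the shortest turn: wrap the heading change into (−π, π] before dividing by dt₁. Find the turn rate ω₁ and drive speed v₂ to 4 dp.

heading to target = atan2(-1−-1, 1−-1) = 0.0000
Δθ = wrap(0.0000 − 1.8326) = -1.8326; ω₁ = Δθ/dt₁ = -1.2217
distance = √((1−-1)² + (-1−-1)²) = 2.0000; v₂ = distance/dt₂ = 2.0000

ω₁ = -1.2217, v₂ = 2.0000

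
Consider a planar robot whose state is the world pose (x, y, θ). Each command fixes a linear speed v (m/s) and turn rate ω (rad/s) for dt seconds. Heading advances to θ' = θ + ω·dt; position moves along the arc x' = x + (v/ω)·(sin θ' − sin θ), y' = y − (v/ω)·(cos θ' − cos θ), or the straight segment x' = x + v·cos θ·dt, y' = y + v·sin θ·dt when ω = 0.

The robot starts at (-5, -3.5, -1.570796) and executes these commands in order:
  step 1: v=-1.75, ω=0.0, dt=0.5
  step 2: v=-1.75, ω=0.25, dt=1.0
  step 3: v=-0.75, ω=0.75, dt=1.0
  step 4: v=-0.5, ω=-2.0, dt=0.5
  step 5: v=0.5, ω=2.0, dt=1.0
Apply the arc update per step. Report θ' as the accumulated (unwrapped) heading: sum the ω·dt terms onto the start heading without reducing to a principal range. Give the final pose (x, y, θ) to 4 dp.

(-5.4071, -0.3161, 0.4292)

step 1: θ'=-1.5708 (straight) → pose (-5.0000, -2.6250, -1.5708)
step 2: θ'=-1.3208 (R=-7.0000) → pose (-5.2176, -0.8932, -1.3208)
step 3: θ'=-0.5708 (R=-1.0000) → pose (-5.6462, -0.2991, -0.5708)
step 4: θ'=-1.5708 (R=0.2500) → pose (-5.7611, -0.0887, -1.5708)
step 5: θ'=0.4292 (R=0.2500) → pose (-5.4071, -0.3161, 0.4292)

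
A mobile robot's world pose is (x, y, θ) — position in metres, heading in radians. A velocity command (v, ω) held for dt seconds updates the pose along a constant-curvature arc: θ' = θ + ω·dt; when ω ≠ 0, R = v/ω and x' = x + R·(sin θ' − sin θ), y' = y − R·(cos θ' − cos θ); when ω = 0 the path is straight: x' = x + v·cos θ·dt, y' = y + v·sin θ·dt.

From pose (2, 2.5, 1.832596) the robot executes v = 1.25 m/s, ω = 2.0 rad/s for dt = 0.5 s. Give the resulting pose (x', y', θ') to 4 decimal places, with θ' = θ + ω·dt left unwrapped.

θ' = 1.8326 + 2.0·0.5 = 2.8326
R = v/ω = 1.25/2.0 = 0.6250
x' = 2 + 0.6250·(sin 2.8326 − sin 1.8326) = 1.5864
y' = 2.5 − 0.6250·(cos 2.8326 − cos 1.8326) = 2.9336

(1.5864, 2.9336, 2.8326)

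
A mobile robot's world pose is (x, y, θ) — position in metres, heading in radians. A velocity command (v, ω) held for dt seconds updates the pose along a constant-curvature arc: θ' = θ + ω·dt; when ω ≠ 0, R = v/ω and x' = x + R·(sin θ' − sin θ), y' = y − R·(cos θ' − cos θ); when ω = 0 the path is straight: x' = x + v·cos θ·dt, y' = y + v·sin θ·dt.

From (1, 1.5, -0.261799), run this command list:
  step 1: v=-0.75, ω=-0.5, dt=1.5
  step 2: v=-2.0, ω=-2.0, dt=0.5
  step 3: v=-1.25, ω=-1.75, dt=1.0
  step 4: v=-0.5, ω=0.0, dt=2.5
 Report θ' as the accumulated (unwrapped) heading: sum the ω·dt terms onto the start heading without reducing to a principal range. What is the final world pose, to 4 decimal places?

(2.1383, 2.6604, -3.7618)

step 1: θ'=-1.0118 (R=1.5000) → pose (0.1165, 2.1534, -1.0118)
step 2: θ'=-2.0118 (R=1.0000) → pose (0.0600, 3.1106, -2.0118)
step 3: θ'=-3.7618 (R=0.7143) → pose (1.1211, 3.3869, -3.7618)
step 4: θ'=-3.7618 (straight) → pose (2.1383, 2.6604, -3.7618)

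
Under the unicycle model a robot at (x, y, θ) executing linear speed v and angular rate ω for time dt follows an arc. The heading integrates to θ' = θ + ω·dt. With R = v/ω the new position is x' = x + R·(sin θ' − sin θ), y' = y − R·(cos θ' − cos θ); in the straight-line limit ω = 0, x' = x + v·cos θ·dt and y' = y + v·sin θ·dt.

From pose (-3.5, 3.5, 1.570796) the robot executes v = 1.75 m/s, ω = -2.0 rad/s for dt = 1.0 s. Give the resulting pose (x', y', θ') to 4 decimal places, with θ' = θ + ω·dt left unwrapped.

θ' = 1.5708 + -2.0·1.0 = -0.4292
R = v/ω = 1.75/-2.0 = -0.8750
x' = -3.5 + -0.8750·(sin -0.4292 − sin 1.5708) = -2.2609
y' = 3.5 − -0.8750·(cos -0.4292 − cos 1.5708) = 4.2956

(-2.2609, 4.2956, -0.4292)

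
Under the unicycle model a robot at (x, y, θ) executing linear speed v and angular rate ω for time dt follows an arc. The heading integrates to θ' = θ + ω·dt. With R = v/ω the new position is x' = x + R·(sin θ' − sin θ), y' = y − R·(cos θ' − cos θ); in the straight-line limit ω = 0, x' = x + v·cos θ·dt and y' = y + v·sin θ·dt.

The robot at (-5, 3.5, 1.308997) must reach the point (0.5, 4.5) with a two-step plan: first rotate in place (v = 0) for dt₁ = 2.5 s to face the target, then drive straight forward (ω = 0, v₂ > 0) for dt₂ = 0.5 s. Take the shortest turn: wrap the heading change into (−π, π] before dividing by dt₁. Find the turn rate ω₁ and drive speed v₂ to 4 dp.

heading to target = atan2(4.5−3.5, 0.5−-5) = 0.1799
Δθ = wrap(0.1799 − 1.3090) = -1.1291; ω₁ = Δθ/dt₁ = -0.4517
distance = √((0.5−-5)² + (4.5−3.5)²) = 5.5902; v₂ = distance/dt₂ = 11.1803

ω₁ = -0.4517, v₂ = 11.1803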